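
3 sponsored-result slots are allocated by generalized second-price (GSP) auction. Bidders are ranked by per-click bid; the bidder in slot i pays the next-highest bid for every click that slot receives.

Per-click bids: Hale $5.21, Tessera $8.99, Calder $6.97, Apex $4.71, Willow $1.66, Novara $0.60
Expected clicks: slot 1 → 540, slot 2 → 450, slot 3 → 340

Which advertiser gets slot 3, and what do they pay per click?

Hale; $4.71 per click

Ranked by bid: $8.99 (Tessera) > $6.97 (Calder) > $5.21 (Hale) > $4.71 (Apex) > …
Slot 3 goes to the third-ranked bidder, Hale, who pays the next bid down: $4.71/click.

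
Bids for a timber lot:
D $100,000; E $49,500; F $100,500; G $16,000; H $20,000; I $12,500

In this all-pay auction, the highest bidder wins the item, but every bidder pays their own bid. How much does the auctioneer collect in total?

Total revenue: $298,500

Rule: the highest bidder wins the item, but every bidder pays their own bid.
Sorting bids: 100,500 (F) > 100,000 (D) > 49,500 (E) > 20,000 (H) > 16,000 (G) > 12,500 (I)
F wins with the top bid; all bids are sunk regardless.
Every bidder forfeits their bid regardless of winning.
Revenue = 100,000 + 49,500 + 100,500 + 16,000 + 20,000 + 12,500 = $298,500.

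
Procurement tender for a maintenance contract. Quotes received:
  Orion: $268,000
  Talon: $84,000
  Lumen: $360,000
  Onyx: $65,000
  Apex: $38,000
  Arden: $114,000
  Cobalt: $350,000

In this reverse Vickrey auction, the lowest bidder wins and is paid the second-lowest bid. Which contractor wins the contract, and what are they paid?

Sorting bids: 38,000 (Apex) < 65,000 (Onyx) < 84,000 (Talon) < 114,000 (Arden) < 268,000 (Orion) < 350,000 (Cobalt) < …
Apex is lowest; is paid the second-lowest bid, $65,000.

Apex is paid $65,000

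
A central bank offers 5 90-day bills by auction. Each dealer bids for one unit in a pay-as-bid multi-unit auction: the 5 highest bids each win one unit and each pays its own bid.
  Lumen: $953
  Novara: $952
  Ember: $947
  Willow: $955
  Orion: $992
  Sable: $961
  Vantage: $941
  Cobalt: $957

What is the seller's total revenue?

Bids ranked high→low: 992 (Orion), 961 (Sable), 957 (Cobalt), 955 (Willow), 953 (Lumen), 952 (Novara), 947 (Ember), …
The 5 highest are Orion, Sable, Cobalt, Willow, Lumen.
Total revenue = 992 + 961 + 957 + 955 + 953 = $4,818.

Total revenue: $4,818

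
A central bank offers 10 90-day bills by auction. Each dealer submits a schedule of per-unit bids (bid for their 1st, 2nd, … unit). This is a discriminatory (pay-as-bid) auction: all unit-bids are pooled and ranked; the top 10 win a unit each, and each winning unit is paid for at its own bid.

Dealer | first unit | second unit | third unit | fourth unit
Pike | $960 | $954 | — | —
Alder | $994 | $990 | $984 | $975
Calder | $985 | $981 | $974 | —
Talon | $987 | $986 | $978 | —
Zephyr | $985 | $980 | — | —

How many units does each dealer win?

Pooled unit-bids ranked (top 10): 994 (Alder-1), 990 (Alder-2), 987 (Talon-1), 986 (Talon-2), 985 (Calder-1), 985 (Zephyr-1), 984 (Alder-3), 981 (Calder-2), 980 (Zephyr-2), 978 (Talon-3)
Next rejected bid: $975 (not a price — pay-as-bid).
Allocation: Alder 3, Calder 2, Talon 3, Zephyr 2.

Alder 3, Calder 2, Talon 3, Zephyr 2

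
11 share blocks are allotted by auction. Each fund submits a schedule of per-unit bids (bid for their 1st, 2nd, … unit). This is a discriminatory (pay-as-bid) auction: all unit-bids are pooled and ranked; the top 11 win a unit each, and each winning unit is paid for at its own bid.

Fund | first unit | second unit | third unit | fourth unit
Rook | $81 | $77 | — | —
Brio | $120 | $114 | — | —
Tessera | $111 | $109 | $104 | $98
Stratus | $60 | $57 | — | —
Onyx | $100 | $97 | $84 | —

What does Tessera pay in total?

Tessera pays $422

Pooled unit-bids ranked (top 11): 120 (Brio-1), 114 (Brio-2), 111 (Tessera-1), 109 (Tessera-2), 104 (Tessera-3), 100 (Onyx-1), 98 (Tessera-4), 97 (Onyx-2), 84 (Onyx-3), 81 (Rook-1), 77 (Rook-2)
Next rejected bid: $60 (not a price — pay-as-bid).
Tessera's winning unit-bids: 111 + 109 + 104 + 98 = $422.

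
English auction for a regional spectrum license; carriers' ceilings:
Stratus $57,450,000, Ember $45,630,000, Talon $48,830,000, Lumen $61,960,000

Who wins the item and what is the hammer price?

Lumen wins at $57,450,000

Limits in order: 61,960,000 (Lumen) > 57,450,000 (Stratus) > 48,830,000 (Talon) > 45,630,000 (Ember)
Stratus is the last rival to drop out, at $57,450,000; Lumen remains and wins at that price.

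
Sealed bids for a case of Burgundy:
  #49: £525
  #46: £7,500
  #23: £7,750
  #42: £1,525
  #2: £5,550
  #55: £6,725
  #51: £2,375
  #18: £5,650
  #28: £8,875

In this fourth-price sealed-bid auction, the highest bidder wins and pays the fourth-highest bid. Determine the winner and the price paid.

Fourth-price sealed-bid auction: the highest bidder wins and pays the fourth-highest bid.
Sorting bids: 8,875 (#28) > 7,750 (#23) > 7,500 (#46) > 6,725 (#55) > 5,650 (#18) > 5,550 (#2) > …
#28 is highest; pays the fourth-highest bid, £6,725.

#28 pays £6,725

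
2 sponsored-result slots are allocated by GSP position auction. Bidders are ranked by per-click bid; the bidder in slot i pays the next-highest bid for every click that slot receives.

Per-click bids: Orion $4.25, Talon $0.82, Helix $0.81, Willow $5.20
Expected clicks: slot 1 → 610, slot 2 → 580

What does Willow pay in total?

Willow pays $2592.50

Per-click bids in order: $5.20 (Willow) > $4.25 (Orion) > $0.82 (Talon) > …
Willow holds slot 1 → pays next bid $4.25 × 610 clicks = $2592.50.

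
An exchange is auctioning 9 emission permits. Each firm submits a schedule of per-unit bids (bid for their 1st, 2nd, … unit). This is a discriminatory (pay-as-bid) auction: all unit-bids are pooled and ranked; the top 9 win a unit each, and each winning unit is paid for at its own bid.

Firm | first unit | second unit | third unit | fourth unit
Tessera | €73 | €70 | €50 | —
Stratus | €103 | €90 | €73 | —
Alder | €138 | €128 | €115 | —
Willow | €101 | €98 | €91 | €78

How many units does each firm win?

Alder 3, Stratus 2, Willow 4

Merging the schedules and taking the best 9: 138 (Alder-1), 128 (Alder-2), 115 (Alder-3), 103 (Stratus-1), 101 (Willow-1), 98 (Willow-2), 91 (Willow-3), 90 (Stratus-2), 78 (Willow-4)
Next rejected bid: €73 (not a price — pay-as-bid).
Allocation: Alder 3, Stratus 2, Willow 4.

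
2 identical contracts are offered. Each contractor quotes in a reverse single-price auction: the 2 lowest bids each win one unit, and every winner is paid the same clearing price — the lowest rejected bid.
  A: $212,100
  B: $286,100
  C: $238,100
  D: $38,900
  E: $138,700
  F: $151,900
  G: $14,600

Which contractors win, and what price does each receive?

G, D; each is paid $138,700

Bids ranked low→high: 14,600 (G), 38,900 (D), 138,700 (E), 151,900 (F), …
Winners (2 units): G, D.
Clearing price = lowest rejected bid = $138,700.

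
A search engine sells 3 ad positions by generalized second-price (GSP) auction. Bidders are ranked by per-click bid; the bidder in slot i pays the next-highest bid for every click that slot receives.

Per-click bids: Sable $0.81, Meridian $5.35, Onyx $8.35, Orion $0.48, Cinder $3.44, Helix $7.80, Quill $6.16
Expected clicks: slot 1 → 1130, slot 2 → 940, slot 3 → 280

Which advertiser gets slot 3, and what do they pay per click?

Quill; $5.35 per click

Ranked by bid: $8.35 (Onyx) > $7.80 (Helix) > $6.16 (Quill) > $5.35 (Meridian) > …
Slot 3 goes to the third-ranked bidder, Quill, who pays the next bid down: $5.35/click.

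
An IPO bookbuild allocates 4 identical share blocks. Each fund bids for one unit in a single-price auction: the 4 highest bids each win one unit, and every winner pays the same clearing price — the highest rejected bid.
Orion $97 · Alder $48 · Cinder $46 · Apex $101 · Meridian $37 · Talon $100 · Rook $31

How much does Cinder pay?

Cinder pays $0

Ordering the bids: 101 (Apex), 100 (Talon), 97 (Orion), 48 (Alder), 46 (Cinder), 37 (Meridian), …
The 4 highest are Apex, Talon, Orion, Alder.
First losing bid is Cinder's $46, which sets the uniform price.
Cinder does not win → pays $0.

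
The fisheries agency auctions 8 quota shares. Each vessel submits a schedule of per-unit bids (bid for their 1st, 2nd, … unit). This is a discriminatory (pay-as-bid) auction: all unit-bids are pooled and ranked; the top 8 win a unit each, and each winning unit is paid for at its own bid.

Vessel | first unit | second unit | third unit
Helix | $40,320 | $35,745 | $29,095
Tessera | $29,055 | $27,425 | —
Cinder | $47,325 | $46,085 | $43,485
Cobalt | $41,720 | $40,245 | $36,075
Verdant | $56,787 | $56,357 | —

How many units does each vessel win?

Pooled unit-bids ranked (top 8): 56,787 (Verdant-1), 56,357 (Verdant-2), 47,325 (Cinder-1), 46,085 (Cinder-2), 43,485 (Cinder-3), 41,720 (Cobalt-1), 40,320 (Helix-1), 40,245 (Cobalt-2)
Next rejected bid: $36,075 (not a price — pay-as-bid).
Allocation: Cinder 3, Cobalt 2, Helix 1, Verdant 2.

Cinder 3, Cobalt 2, Helix 1, Verdant 2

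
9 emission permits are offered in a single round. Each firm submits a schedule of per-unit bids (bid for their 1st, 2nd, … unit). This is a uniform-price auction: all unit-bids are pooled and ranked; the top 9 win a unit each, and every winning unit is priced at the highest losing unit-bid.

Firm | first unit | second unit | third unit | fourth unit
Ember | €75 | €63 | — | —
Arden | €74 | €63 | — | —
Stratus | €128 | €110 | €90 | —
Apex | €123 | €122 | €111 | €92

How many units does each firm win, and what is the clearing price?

Merging the schedules and taking the best 9: 128 (Stratus-1), 123 (Apex-1), 122 (Apex-2), 111 (Apex-3), 110 (Stratus-2), 92 (Apex-4), 90 (Stratus-3), 75 (Ember-1), 74 (Arden-1)
Highest rejected unit-bid = €63.
Allocation: Apex 4, Arden 1, Ember 1, Stratus 3.

Apex 4, Arden 1, Ember 1, Stratus 3; clearing price €63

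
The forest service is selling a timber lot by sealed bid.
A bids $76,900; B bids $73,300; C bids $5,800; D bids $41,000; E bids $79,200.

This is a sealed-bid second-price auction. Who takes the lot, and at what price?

E pays $76,900

Rule: the highest bidder wins and pays the second-highest bid.
Sorting bids: 79,200 (E) > 76,900 (A) > 73,300 (B) > 41,000 (D) > 5,800 (C)
Second-price: E pays A's bid of $76,900.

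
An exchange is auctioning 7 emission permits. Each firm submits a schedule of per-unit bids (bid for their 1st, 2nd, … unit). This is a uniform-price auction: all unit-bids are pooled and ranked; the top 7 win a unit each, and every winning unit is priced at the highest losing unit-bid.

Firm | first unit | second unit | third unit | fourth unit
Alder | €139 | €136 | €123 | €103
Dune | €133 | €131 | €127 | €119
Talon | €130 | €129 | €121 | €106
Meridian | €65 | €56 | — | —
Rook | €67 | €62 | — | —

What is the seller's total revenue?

Merging the schedules and taking the best 7: 139 (Alder-1), 136 (Alder-2), 133 (Dune-1), 131 (Dune-2), 130 (Talon-1), 129 (Talon-2), 127 (Dune-3)
Highest rejected unit-bid = €123.
Allocation: Alder 2, Dune 3, Talon 2. Every unit priced at €123.
Revenue = 7 × 123 = €861.

Total revenue: €861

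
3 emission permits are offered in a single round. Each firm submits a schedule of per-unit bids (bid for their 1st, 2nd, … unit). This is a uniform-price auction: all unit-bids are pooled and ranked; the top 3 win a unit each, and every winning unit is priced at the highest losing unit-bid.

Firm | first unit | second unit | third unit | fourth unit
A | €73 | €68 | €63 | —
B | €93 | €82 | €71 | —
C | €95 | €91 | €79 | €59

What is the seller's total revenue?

Pooled unit-bids ranked (top 3): 95 (C-1), 93 (B-1), 91 (C-2)
Highest rejected unit-bid = €82.
Allocation: B 1, C 2. Every unit priced at €82.
Revenue = 3 × 82 = €246.

Total revenue: €246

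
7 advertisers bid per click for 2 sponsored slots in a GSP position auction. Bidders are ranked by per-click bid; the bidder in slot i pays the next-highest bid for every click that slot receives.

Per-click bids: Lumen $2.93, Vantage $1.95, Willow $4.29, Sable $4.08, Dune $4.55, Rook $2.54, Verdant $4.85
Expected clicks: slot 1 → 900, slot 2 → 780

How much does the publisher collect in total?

Total revenue: $7441.20

Ranked by bid: $4.85 (Verdant) > $4.55 (Dune) > $4.29 (Willow) > …
Slot 1: Verdant pays $4.55 × 900 = $4095.00
Slot 2: Dune pays $4.29 × 780 = $3346.20
Total = $7441.20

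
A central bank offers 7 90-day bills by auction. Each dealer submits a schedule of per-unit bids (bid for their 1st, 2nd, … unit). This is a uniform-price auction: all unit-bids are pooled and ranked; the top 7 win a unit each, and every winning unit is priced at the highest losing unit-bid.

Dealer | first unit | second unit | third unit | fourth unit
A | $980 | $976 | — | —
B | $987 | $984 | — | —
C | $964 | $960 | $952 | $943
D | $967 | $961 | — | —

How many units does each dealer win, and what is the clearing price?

A 2, B 2, C 1, D 2; clearing price $960

Merging the schedules and taking the best 7: 987 (B-1), 984 (B-2), 980 (A-1), 976 (A-2), 967 (D-1), 964 (C-1), 961 (D-2)
The (k+1)-th unit-bid is $960.
Allocation: A 2, B 2, C 1, D 2.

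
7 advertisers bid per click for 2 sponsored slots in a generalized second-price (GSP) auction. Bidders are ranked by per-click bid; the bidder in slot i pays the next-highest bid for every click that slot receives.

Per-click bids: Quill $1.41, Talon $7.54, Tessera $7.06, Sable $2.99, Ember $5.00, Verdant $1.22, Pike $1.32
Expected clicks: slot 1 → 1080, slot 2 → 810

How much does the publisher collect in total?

Total revenue: $11674.80

Per-click bids in order: $7.54 (Talon) > $7.06 (Tessera) > $5.00 (Ember) > …
Slot 1: Talon pays $7.06 × 1080 = $7624.80
Slot 2: Tessera pays $5.00 × 810 = $4050.00
Total = $11674.80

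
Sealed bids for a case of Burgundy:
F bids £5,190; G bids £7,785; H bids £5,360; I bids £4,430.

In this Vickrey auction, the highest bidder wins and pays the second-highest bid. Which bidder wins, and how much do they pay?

G pays £5,360

Vickrey auction: the highest bidder wins and pays the second-highest bid.
Bids ranked: 7,785 (G) > 5,360 (H) > 5,190 (F) > 4,430 (I)
G is highest; pays the second-highest bid, £5,360.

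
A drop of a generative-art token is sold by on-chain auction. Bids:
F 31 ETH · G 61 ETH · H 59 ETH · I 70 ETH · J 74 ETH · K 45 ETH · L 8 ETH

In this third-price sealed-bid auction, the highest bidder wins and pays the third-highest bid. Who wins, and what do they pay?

J pays 61 ETH

Third-price sealed-bid auction: the highest bidder wins and pays the third-highest bid.
Bids ranked: 74 (J) > 70 (I) > 61 (G) > 59 (H) > 45 (K) > 31 (F) > …
J is highest; pays the third-highest bid, 61 ETH.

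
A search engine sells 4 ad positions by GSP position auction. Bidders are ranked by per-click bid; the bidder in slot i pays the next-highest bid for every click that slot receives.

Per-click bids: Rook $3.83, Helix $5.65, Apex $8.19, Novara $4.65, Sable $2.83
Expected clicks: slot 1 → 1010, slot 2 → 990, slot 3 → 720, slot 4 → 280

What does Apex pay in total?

Apex pays $5706.50

Sorting advertisers: $8.19 (Apex) > $5.65 (Helix) > $4.65 (Novara) > $3.83 (Rook) > $2.83 (Sable)
Apex holds slot 1 → pays next bid $5.65 × 1010 clicks = $5706.50.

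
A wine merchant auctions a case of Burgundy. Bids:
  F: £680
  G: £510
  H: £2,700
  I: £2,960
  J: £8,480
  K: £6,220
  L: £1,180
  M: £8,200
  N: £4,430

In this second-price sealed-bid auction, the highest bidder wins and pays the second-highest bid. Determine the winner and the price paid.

J pays £8,200

Sorting bids: 8,480 (J) > 8,200 (M) > 6,220 (K) > 4,430 (N) > 2,960 (I) > 2,700 (H) > …
J wins with the highest bid; price is set by the runner-up at £8,200.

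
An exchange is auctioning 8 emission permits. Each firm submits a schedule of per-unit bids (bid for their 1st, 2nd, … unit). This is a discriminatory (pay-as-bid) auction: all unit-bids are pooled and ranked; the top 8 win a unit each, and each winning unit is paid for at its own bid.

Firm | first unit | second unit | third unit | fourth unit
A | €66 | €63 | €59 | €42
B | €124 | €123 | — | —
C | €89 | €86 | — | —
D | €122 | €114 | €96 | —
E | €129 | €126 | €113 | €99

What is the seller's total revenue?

Pooled unit-bids ranked (top 8): 129 (E-1), 126 (E-2), 124 (B-1), 123 (B-2), 122 (D-1), 114 (D-2), 113 (E-3), 99 (E-4)
Next rejected bid: €96 (not a price — pay-as-bid).
Each winning unit pays its own bid.
Revenue = 129 + 126 + 124 + 123 + 122 + 114 + 113 + 99 = €950.

Total revenue: €950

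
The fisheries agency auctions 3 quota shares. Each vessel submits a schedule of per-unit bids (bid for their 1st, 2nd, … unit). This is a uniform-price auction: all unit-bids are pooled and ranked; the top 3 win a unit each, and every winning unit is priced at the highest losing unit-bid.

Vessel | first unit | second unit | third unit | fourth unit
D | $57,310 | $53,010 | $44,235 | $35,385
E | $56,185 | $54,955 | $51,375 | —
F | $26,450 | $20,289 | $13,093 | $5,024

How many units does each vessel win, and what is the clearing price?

D 1, E 2; clearing price $53,010

All unit-bids, highest first — top 3: 57,310 (D-1), 56,185 (E-1), 54,955 (E-2)
The (k+1)-th unit-bid is $53,010.
Allocation: D 1, E 2.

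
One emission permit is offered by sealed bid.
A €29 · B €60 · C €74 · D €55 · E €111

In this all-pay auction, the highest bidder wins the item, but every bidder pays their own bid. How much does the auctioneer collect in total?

Bids in order: 111 (E) > 74 (C) > 60 (B) > 55 (D) > 29 (A)
Every bidder forfeits their bid regardless of winning.
Revenue = 29 + 60 + 74 + 55 + 111 = €329.

Total revenue: €329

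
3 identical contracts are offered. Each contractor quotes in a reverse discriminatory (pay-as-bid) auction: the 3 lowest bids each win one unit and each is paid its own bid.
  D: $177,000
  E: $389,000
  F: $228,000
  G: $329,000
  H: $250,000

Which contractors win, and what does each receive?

D $177,000, F $228,000, H $250,000

Ordering the bids: 177,000 (D), 228,000 (F), 250,000 (H), 329,000 (G), 389,000 (E)
Winners (3 units): D, F, H.
Each winner is paid its own bid: D $177,000, F $228,000, H $250,000.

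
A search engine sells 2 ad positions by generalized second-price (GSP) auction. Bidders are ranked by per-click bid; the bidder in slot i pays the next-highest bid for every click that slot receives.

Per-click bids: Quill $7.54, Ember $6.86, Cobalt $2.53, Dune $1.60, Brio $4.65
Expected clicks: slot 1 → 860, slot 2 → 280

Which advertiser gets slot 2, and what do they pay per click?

Ember; $4.65 per click

Per-click bids in order: $7.54 (Quill) > $6.86 (Ember) > $4.65 (Brio) > …
Slot 2 goes to the second-ranked bidder, Ember, who pays the next bid down: $4.65/click.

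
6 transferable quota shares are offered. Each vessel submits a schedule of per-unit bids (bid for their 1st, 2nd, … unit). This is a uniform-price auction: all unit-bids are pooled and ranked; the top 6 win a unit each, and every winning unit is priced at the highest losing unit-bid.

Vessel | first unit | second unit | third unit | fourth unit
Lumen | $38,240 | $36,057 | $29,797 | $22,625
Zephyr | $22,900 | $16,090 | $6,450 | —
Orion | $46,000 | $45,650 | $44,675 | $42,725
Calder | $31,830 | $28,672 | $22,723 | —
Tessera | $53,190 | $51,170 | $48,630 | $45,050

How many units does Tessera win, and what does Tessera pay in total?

Merging the schedules and taking the best 6: 53,190 (Tessera-1), 51,170 (Tessera-2), 48,630 (Tessera-3), 46,000 (Orion-1), 45,650 (Orion-2), 45,050 (Tessera-4)
Highest rejected unit-bid = $44,675.
Tessera wins 4 unit(s) at $44,675 each.

Tessera: 4 units, pays $178,700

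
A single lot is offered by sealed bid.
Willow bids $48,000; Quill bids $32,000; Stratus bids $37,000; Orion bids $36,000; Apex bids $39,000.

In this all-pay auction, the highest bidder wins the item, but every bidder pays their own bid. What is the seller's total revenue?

Total revenue: $192,000

Bids in order: 48,000 (Willow) > 39,000 (Apex) > 37,000 (Stratus) > 36,000 (Orion) > 32,000 (Quill)
Every bidder forfeits their bid regardless of winning.
Revenue = 48,000 + 32,000 + 37,000 + 36,000 + 39,000 = $192,000.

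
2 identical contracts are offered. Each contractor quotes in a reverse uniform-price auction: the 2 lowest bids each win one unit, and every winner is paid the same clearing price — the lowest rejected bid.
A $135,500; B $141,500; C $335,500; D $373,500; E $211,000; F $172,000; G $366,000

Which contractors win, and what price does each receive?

A, B; each is paid $172,000

Ordering the bids: 135,500 (A), 141,500 (B), 172,000 (F), 211,000 (E), …
Winners (2 units): A, B.
Lowest unsuccessful bid: $172,000 → clearing price.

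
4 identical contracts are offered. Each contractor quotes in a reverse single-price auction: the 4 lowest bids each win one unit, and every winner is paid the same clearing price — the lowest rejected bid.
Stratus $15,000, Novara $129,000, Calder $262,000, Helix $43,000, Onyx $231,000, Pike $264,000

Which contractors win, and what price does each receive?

Stratus, Helix, Novara, Onyx; each is paid $262,000

Bids ranked low→high: 15,000 (Stratus), 43,000 (Helix), 129,000 (Novara), 231,000 (Onyx), 262,000 (Calder), 264,000 (Pike)
Winners (4 units): Stratus, Helix, Novara, Onyx.
First losing bid is Calder's $262,000, which sets the uniform price.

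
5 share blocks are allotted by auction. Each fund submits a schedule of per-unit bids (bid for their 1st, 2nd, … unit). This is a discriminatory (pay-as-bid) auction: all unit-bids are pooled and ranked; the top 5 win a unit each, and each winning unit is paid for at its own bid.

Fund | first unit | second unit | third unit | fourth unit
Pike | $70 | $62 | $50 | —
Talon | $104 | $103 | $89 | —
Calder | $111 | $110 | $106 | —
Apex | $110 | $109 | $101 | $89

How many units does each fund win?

Apex 2, Calder 3

Merging the schedules and taking the best 5: 111 (Calder-1), 110 (Calder-2), 110 (Apex-1), 109 (Apex-2), 106 (Calder-3)
Next rejected bid: $104 (not a price — pay-as-bid).
Allocation: Apex 2, Calder 3.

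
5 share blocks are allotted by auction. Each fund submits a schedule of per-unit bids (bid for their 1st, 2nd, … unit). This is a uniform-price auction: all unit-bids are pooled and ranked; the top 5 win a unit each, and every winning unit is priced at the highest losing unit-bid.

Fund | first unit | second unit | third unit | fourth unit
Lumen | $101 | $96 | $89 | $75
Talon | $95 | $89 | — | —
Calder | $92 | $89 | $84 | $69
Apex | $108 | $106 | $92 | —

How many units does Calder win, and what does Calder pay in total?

Calder: 0 units, pays $0

All unit-bids, highest first — top 5: 108 (Apex-1), 106 (Apex-2), 101 (Lumen-1), 96 (Lumen-2), 95 (Talon-1)
First bid not allocated: $92.
Calder wins 0 unit(s) at $92 each.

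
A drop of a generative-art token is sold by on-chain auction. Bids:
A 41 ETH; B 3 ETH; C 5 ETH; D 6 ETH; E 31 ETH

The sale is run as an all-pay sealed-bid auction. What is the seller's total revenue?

Total revenue: 86 ETH

Bids in order: 41 (A) > 31 (E) > 6 (D) > 5 (C) > 3 (B)
A wins with the top bid; all bids are sunk regardless.
Every bidder forfeits their bid regardless of winning.
Revenue = 41 + 3 + 5 + 6 + 31 = 86 ETH.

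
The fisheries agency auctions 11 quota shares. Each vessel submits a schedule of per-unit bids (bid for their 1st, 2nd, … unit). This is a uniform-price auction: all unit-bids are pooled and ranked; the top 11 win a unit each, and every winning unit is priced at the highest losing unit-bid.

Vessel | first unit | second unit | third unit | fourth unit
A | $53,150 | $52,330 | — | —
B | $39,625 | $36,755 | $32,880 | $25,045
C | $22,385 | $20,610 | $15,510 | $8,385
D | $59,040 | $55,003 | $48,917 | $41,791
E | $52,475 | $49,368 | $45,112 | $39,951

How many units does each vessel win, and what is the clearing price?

A 2, B 1, D 4, E 4; clearing price $36,755

Pooled unit-bids ranked (top 11): 59,040 (D-1), 55,003 (D-2), 53,150 (A-1), 52,475 (E-1), 52,330 (A-2), 49,368 (E-2), 48,917 (D-3), 45,112 (E-3), 41,791 (D-4), 39,951 (E-4), 39,625 (B-1)
First bid not allocated: $36,755.
Allocation: A 2, B 1, D 4, E 4.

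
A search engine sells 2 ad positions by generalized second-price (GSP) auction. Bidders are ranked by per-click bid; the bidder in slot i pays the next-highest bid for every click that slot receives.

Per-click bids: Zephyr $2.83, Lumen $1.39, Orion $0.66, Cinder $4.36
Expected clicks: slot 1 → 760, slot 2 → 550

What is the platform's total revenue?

Total revenue: $2915.30

Per-click bids in order: $4.36 (Cinder) > $2.83 (Zephyr) > $1.39 (Lumen) > …
Slot 1: Cinder pays $2.83 × 760 = $2150.80
Slot 2: Zephyr pays $1.39 × 550 = $764.50
Total = $2915.30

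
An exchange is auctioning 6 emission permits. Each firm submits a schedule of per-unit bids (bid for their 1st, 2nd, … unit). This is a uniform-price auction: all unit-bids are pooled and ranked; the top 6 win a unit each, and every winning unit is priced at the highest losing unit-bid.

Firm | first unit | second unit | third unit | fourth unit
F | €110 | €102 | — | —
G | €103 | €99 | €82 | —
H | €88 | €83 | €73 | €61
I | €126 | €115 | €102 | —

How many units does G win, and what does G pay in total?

Pooled unit-bids ranked (top 6): 126 (I-1), 115 (I-2), 110 (F-1), 103 (G-1), 102 (F-2), 102 (I-3)
Highest rejected unit-bid = €99.
G wins 1 unit(s) at €99 each.

G: 1 unit, pays €99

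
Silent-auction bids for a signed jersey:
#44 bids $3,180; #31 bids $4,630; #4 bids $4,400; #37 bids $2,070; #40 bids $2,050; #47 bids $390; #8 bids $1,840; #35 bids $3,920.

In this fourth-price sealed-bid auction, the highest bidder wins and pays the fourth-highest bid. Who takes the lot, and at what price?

Bids in order: 4,630 (#31) > 4,400 (#4) > 3,920 (#35) > 3,180 (#44) > 2,070 (#37) > 2,050 (#40) > …
#31 is highest; pays the fourth-highest bid, $3,180.

#31 pays $3,180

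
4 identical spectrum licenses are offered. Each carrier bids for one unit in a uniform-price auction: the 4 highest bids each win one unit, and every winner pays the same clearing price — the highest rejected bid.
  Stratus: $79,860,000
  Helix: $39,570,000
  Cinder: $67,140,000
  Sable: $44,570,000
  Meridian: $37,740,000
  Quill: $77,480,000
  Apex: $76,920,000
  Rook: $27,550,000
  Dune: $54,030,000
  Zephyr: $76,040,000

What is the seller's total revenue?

Total revenue: $268,560,000

Sorting: 79,860,000 (Stratus), 77,480,000 (Quill), 76,920,000 (Apex), 76,040,000 (Zephyr), 67,140,000 (Cinder), 54,030,000 (Dune), …
Winners (4 units): Stratus, Quill, Apex, Zephyr.
First losing bid is Cinder's $67,140,000, which sets the uniform price.
Total revenue = 4 × $67,140,000 = $268,560,000.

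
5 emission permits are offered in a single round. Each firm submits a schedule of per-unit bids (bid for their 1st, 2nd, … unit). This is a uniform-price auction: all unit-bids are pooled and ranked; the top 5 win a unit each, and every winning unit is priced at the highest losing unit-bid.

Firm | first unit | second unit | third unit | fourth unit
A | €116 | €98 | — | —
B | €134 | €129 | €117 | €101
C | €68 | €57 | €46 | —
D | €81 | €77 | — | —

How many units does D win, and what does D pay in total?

D: 0 units, pays €0

Merging the schedules and taking the best 5: 134 (B-1), 129 (B-2), 117 (B-3), 116 (A-1), 101 (B-4)
First bid not allocated: €98.
D wins 0 unit(s) at €98 each.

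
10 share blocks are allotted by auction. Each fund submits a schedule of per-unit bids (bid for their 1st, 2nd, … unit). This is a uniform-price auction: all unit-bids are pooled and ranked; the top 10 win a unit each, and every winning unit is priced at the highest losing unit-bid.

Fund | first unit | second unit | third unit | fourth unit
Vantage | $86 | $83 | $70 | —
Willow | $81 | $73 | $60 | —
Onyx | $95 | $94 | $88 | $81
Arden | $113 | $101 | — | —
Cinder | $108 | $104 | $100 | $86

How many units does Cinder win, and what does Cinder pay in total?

Pooled unit-bids ranked (top 10): 113 (Arden-1), 108 (Cinder-1), 104 (Cinder-2), 101 (Arden-2), 100 (Cinder-3), 95 (Onyx-1), 94 (Onyx-2), 88 (Onyx-3), 86 (Vantage-1), 86 (Cinder-4)
Highest rejected unit-bid = $83.
Cinder wins 4 unit(s) at $83 each.

Cinder: 4 units, pays $332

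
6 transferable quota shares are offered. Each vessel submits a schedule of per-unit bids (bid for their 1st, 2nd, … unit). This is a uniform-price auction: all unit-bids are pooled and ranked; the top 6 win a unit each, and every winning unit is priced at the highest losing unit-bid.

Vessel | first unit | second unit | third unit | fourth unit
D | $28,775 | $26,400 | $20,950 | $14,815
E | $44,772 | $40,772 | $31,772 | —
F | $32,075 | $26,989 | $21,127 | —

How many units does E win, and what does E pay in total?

E: 3 units, pays $79,200

Merging the schedules and taking the best 6: 44,772 (E-1), 40,772 (E-2), 32,075 (F-1), 31,772 (E-3), 28,775 (D-1), 26,989 (F-2)
First bid not allocated: $26,400.
E wins 3 unit(s) at $26,400 each.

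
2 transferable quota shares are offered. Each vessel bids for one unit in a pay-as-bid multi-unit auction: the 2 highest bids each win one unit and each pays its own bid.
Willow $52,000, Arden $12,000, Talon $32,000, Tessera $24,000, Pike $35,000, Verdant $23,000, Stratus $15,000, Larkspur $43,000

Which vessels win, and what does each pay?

Bids ranked high→low: 52,000 (Willow), 43,000 (Larkspur), 35,000 (Pike), 32,000 (Talon), …
Winners (2 units): Willow, Larkspur.
Each winner pays its own bid: Willow $52,000, Larkspur $43,000.

Willow $52,000, Larkspur $43,000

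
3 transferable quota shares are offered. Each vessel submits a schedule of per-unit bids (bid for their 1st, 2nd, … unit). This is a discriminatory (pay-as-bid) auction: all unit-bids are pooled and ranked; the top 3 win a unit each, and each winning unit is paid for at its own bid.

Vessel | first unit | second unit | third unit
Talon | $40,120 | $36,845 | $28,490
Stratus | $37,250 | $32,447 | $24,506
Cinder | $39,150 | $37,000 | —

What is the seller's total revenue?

Total revenue: $116,520

Pooled unit-bids ranked (top 3): 40,120 (Talon-1), 39,150 (Cinder-1), 37,250 (Stratus-1)
Next rejected bid: $37,000 (not a price — pay-as-bid).
Each winning unit pays its own bid.
Revenue = 40,120 + 39,150 + 37,250 = $116,520.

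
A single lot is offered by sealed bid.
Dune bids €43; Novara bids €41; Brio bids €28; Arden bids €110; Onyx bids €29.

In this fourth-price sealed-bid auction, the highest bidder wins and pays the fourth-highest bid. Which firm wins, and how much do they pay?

Arden pays €29

Fourth-price sealed-bid auction: the highest bidder wins and pays the fourth-highest bid.
Sorting bids: 110 (Arden) > 43 (Dune) > 41 (Novara) > 29 (Onyx) > 28 (Brio)
Arden wins; payment is bid #4 in the ranking = €29.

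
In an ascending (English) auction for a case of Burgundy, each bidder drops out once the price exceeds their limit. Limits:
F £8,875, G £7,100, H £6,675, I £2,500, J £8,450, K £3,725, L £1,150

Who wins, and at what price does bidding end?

F wins at £8,450

Limits ranked: 8,875 (F) > 8,450 (J) > 7,100 (G) > 6,675 (H) > 3,725 (K) > 2,500 (I) > …
J is the last rival to drop out, at £8,450; F remains and wins at that price.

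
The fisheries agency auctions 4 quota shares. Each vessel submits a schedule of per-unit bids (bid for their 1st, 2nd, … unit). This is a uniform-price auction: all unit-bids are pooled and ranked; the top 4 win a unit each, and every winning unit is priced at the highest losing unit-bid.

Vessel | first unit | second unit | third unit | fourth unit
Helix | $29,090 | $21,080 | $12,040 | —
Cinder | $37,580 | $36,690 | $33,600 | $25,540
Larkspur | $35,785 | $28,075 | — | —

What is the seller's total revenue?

Total revenue: $116,360

Merging the schedules and taking the best 4: 37,580 (Cinder-1), 36,690 (Cinder-2), 35,785 (Larkspur-1), 33,600 (Cinder-3)
Highest rejected unit-bid = $29,090.
Allocation: Cinder 3, Larkspur 1. Every unit priced at $29,090.
Revenue = 4 × 29,090 = $116,360.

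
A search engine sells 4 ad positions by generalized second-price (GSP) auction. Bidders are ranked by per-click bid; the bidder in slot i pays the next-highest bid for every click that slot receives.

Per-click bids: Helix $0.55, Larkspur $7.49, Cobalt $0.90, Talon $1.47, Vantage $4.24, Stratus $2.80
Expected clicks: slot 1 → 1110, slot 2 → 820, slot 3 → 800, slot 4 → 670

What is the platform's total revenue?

Total revenue: $8781.40

Ranked by bid: $7.49 (Larkspur) > $4.24 (Vantage) > $2.80 (Stratus) > $1.47 (Talon) > $0.90 (Cobalt) > …
Slot 1: Larkspur pays $4.24 × 1110 = $4706.40
Slot 2: Vantage pays $2.80 × 820 = $2296.00
Slot 3: Stratus pays $1.47 × 800 = $1176.00
Slot 4: Talon pays $0.90 × 670 = $603.00
Total = $8781.40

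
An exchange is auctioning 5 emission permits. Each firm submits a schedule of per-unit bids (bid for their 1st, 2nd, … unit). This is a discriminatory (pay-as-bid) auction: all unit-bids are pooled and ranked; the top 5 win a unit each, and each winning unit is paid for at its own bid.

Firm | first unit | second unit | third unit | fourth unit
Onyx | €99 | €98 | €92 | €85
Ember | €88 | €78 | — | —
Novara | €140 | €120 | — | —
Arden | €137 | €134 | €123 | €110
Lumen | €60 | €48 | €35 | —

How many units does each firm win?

Arden 3, Novara 2

All unit-bids, highest first — top 5: 140 (Novara-1), 137 (Arden-1), 134 (Arden-2), 123 (Arden-3), 120 (Novara-2)
Next rejected bid: €110 (not a price — pay-as-bid).
Allocation: Arden 3, Novara 2.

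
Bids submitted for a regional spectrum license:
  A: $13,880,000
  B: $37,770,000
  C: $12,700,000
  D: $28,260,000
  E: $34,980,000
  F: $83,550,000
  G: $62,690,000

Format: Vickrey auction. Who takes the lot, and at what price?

Bids ranked: 83,550,000 (F) > 62,690,000 (G) > 37,770,000 (B) > 34,980,000 (E) > 28,260,000 (D) > 13,880,000 (A) > …
F is highest; pays the second-highest bid, $62,690,000.

F pays $62,690,000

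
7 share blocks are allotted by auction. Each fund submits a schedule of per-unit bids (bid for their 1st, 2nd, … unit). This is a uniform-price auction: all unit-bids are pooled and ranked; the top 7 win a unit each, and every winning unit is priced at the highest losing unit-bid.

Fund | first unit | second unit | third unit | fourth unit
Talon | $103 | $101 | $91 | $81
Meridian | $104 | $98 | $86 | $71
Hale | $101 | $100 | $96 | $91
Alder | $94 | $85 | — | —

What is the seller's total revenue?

Total revenue: $658

All unit-bids, highest first — top 7: 104 (Meridian-1), 103 (Talon-1), 101 (Talon-2), 101 (Hale-1), 100 (Hale-2), 98 (Meridian-2), 96 (Hale-3)
The (k+1)-th unit-bid is $94.
Allocation: Hale 3, Meridian 2, Talon 2. Every unit priced at $94.
Revenue = 7 × 94 = $658.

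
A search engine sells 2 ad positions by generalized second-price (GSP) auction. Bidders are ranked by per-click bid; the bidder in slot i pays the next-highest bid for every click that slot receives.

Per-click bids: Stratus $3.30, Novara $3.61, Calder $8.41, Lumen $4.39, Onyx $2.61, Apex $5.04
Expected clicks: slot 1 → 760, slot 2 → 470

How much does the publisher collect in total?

Total revenue: $5893.70

Sorting advertisers: $8.41 (Calder) > $5.04 (Apex) > $4.39 (Lumen) > …
Slot 1: Calder pays $5.04 × 760 = $3830.40
Slot 2: Apex pays $4.39 × 470 = $2063.30
Total = $5893.70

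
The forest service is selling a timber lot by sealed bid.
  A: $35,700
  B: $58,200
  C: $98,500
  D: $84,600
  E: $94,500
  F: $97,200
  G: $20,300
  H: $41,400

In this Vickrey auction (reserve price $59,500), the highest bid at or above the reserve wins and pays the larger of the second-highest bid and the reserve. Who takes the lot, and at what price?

Rule: the highest bid at or above the reserve wins and pays the larger of the second-highest bid and the reserve.
Bids in order: 98,500 (C) > 97,200 (F) > 94,500 (E) > 84,600 (D) > 58,200 (B) > 41,400 (H) > …
Highest eligible bid: C at $98,500.
Second-highest bid $97,200 exceeds the reserve $59,500 → payment $97,200.

C pays $97,200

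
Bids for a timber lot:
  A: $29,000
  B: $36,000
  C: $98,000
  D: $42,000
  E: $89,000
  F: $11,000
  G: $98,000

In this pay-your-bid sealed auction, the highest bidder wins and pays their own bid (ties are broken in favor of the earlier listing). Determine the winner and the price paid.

Sorting bids: 98,000 (C) > 98,000 (G) > 89,000 (E) > 42,000 (D) > 36,000 (B) > 29,000 (A) > …
C and G tie at $98,000; tie-break gives it to C.
First-price: C pays what they bid, $98,000.

C pays $98,000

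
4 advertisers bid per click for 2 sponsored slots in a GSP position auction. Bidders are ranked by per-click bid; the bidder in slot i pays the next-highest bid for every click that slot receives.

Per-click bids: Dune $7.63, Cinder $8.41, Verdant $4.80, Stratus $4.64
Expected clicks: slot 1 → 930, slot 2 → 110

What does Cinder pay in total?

Ranked by bid: $8.41 (Cinder) > $7.63 (Dune) > $4.80 (Verdant) > …
Cinder holds slot 1 → pays next bid $7.63 × 930 clicks = $7095.90.

Cinder pays $7095.90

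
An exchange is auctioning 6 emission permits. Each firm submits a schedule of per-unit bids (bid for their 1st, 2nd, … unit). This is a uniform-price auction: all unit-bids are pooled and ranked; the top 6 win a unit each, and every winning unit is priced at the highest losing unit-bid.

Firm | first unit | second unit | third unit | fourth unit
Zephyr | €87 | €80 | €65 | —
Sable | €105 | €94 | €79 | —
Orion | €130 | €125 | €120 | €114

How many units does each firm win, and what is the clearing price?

Pooled unit-bids ranked (top 6): 130 (Orion-1), 125 (Orion-2), 120 (Orion-3), 114 (Orion-4), 105 (Sable-1), 94 (Sable-2)
The (k+1)-th unit-bid is €87.
Allocation: Orion 4, Sable 2.

Orion 4, Sable 2; clearing price €87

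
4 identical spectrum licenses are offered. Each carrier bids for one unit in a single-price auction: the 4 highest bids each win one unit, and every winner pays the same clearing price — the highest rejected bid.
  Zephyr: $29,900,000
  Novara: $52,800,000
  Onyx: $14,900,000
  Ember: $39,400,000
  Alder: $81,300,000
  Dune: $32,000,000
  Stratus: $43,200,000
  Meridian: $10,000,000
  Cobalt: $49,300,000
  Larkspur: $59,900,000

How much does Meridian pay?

Meridian pays $0

Ordering the bids: 81,300,000 (Alder), 59,900,000 (Larkspur), 52,800,000 (Novara), 49,300,000 (Cobalt), 43,200,000 (Stratus), 39,400,000 (Ember), …
Top 4: Alder, Larkspur, Novara, Cobalt.
Clearing price = highest rejected bid = $43,200,000.
Meridian does not win → pays $0.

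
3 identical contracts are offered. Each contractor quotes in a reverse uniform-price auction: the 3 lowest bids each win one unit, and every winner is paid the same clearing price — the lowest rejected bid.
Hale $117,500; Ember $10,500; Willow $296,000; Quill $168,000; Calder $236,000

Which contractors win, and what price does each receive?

Ember, Hale, Quill; each is paid $236,000

Bids ranked low→high: 10,500 (Ember), 117,500 (Hale), 168,000 (Quill), 236,000 (Calder), 296,000 (Willow)
Lowest 3: Ember, Hale, Quill.
Clearing price = lowest rejected bid = $236,000.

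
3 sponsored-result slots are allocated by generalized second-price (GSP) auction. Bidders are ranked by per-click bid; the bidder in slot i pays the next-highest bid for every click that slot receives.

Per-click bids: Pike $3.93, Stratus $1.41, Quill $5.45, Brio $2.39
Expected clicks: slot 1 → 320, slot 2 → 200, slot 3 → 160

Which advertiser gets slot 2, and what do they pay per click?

Pike; $2.39 per click

Ranked by bid: $5.45 (Quill) > $3.93 (Pike) > $2.39 (Brio) > $1.41 (Stratus)
Slot 2 goes to the second-ranked bidder, Pike, who pays the next bid down: $2.39/click.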